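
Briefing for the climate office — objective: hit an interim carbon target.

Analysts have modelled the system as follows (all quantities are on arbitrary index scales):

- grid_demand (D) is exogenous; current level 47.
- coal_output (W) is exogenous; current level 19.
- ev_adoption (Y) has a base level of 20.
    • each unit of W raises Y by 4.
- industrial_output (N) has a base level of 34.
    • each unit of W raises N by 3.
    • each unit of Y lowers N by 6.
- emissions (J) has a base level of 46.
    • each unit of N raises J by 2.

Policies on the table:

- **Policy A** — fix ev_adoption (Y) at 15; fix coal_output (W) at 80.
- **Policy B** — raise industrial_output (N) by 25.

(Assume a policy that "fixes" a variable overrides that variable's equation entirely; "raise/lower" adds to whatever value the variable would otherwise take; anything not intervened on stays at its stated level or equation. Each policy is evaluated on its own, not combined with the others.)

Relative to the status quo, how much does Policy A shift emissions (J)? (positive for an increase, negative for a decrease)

1338

Baseline:
  W = 19
  Y = 20 + 4·19 = 96
  N = 34 + 3·19 − 6·96 = -485
  J = 46 + 2·(-485) = -924
Policy A (Y := 15, W := 80):
  W = 80
  Y = 15
  N = 34 + 3·80 − 6·15 = 184
  J = 46 + 2·184 = 414
Change in J: 414 − (-924) = 1338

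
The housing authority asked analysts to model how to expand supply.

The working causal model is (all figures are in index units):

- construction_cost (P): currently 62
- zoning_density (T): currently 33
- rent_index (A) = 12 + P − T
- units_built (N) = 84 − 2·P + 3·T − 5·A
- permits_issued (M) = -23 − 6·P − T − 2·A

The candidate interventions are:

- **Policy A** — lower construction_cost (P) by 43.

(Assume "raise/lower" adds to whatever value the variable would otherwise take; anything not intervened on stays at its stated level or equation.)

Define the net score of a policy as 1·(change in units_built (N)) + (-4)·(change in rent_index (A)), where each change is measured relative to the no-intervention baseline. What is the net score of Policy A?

473

Baseline:
  P = 62
  T = 33
  A = 12 + 62 − 33 = 41
  N = 84 − 2·62 + 3·33 − 5·41 = -146
Policy A (P − 43):
  P = 62 − 43 = 19
  T = 33
  A = 12 + 19 − 33 = -2
  N = 84 − 2·19 + 3·33 − 5·(-2) = 155
ΔN = 155 − (-146) = 301; ΔA = -2 − 41 = -43
Score = 1·301 + (-4)·(-43) = 473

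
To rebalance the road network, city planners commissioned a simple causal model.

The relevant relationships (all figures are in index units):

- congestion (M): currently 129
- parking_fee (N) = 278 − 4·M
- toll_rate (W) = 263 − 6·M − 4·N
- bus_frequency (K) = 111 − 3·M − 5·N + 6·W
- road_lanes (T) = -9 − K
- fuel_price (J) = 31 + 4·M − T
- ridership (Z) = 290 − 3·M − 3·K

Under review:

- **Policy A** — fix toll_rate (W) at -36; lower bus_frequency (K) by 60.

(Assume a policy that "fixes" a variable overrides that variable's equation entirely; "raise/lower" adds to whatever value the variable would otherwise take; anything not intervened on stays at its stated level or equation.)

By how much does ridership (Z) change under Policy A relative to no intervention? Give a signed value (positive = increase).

8766

Baseline:
  M = 129
  N = 278 − 4·129 = -238
  W = 263 − 6·129 − 4·(-238) = 441
  K = 111 − 3·129 − 5·(-238) + 6·441 = 3560
  Z = 290 − 3·129 − 3·3560 = -10777
Policy A (W := -36, K − 60):
  M = 129
  N = 278 − 4·129 = -238
  W = -36
  K = 111 − 3·129 − 5·(-238) + 6·(-36) (−60 from intervention) = 638
  Z = 290 − 3·129 − 3·638 = -2011
Change in Z: -2011 − (-10777) = 8766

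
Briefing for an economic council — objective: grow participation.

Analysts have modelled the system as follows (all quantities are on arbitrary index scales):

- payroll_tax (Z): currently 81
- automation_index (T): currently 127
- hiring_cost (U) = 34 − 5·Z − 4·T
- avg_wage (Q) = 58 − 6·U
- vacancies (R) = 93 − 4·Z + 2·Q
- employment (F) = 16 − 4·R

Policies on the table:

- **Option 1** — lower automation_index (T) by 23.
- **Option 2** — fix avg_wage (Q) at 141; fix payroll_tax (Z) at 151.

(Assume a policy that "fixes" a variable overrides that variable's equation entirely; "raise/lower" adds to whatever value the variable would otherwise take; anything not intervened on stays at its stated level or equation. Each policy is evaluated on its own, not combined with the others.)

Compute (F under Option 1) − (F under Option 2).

-38232

Option 1 (T − 23):
  Z = 81
  T = 127 − 23 = 104
  U = 34 − 5·81 − 4·104 = -787
  Q = 58 − 6·(-787) = 4780
  R = 93 − 4·81 + 2·4780 = 9329
  F = 16 − 4·9329 = -37300
Option 2 (Q := 141, Z := 151):
  Z = 151
  T = 127
  U = 34 − 5·151 − 4·127 = -1229
  Q = 141
  R = 93 − 4·151 + 2·141 = -229
  F = 16 − 4·(-229) = 932
F: -37300 − 932 = -38232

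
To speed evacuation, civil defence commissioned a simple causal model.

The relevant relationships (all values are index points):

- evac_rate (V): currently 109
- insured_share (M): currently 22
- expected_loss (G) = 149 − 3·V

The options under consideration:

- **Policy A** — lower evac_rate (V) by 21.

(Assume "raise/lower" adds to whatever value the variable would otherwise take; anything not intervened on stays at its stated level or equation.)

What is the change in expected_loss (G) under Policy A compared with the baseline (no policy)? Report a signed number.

63

Baseline:
  V = 109
  G = 149 − 3·109 = -178
Policy A (V − 21):
  V = 109 − 21 = 88
  G = 149 − 3·88 = -115
Change in G: -115 − (-178) = 63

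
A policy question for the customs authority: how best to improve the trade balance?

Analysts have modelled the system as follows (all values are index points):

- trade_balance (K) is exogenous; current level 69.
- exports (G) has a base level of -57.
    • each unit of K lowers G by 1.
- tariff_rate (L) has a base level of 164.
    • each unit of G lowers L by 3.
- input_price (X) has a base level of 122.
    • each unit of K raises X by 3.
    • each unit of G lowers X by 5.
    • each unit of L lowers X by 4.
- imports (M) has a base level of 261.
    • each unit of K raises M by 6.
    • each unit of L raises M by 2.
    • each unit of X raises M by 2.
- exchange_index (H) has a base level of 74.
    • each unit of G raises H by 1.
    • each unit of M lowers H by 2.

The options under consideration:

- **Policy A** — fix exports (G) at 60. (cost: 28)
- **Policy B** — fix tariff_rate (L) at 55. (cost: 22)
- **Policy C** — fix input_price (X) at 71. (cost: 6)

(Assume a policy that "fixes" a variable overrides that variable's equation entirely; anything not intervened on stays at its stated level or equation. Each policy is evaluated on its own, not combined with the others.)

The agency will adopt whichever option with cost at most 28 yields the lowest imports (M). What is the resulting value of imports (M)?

Policy A (G := 60):
  K = 69
  G = 60
  L = 164 − 3·60 = -16
  X = 122 + 3·69 − 5·60 − 4·(-16) = 93
  M = 261 + 6·69 + 2·(-16) + 2·93 = 829
Policy B (L := 55):
  K = 69
  G = -57 − 69 = -126
  L = 55
  X = 122 + 3·69 − 5·(-126) − 4·55 = 739
  M = 261 + 6·69 + 2·55 + 2·739 = 2263
Policy C (X := 71):
  K = 69
  G = -57 − 69 = -126
  L = 164 − 3·(-126) = 542
  X = 71
  M = 261 + 6·69 + 2·542 + 2·71 = 1901
Comparing — Policy A: M=829, Policy B: M=2263, Policy C: M=1901. Lowest is 829 (Policy A).

829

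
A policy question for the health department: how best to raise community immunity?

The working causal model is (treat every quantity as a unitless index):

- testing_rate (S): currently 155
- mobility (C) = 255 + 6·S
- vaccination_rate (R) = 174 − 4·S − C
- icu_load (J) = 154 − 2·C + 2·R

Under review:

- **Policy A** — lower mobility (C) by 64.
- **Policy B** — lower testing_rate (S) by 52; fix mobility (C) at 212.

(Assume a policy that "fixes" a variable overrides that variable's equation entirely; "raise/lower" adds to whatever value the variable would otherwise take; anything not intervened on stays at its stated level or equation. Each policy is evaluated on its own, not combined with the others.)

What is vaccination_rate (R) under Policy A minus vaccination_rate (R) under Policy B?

-1117

Policy A (C − 64):
  S = 155
  C = 255 + 6·155 (−64 from intervention) = 1121
  R = 174 − 4·155 − 1121 = -1567
Policy B (S − 52, C := 212):
  S = 155 − 52 = 103
  C = 212
  R = 174 − 4·103 − 212 = -450
R: -1567 − (-450) = -1117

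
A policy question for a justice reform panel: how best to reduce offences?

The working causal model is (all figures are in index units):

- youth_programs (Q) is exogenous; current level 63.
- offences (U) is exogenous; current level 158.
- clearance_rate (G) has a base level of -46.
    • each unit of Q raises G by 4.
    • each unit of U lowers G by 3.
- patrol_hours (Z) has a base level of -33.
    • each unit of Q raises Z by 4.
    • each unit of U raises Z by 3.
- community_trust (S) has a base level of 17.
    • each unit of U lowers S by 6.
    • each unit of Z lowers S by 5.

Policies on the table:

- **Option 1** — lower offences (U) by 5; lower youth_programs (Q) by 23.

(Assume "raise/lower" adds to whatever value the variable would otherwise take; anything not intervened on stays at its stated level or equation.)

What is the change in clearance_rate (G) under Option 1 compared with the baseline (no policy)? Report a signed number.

Baseline:
  Q = 63
  U = 158
  G = -46 + 4·63 − 3·158 = -268
Option 1 (U − 5, Q − 23):
  Q = 63 − 23 = 40
  U = 158 − 5 = 153
  G = -46 + 4·40 − 3·153 = -345
Change in G: -345 − (-268) = -77

-77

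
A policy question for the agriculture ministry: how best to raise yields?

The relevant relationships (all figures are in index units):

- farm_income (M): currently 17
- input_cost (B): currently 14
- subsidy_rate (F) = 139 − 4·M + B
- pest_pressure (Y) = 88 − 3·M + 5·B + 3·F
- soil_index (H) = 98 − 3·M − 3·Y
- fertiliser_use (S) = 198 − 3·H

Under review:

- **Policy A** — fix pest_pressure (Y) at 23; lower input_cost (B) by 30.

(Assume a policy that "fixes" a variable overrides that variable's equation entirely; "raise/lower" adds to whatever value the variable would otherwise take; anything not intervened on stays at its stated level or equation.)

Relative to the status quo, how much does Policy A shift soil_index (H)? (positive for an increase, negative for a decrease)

1017

Baseline:
  M = 17
  B = 14
  F = 139 − 4·17 + 14 = 85
  Y = 88 − 3·17 + 5·14 + 3·85 = 362
  H = 98 − 3·17 − 3·362 = -1039
Policy A (Y := 23, B − 30):
  M = 17
  B = 14 − 30 = -16
  F = 139 − 4·17 + (-16) = 55
  Y = 23
  H = 98 − 3·17 − 3·23 = -22
Change in H: -22 − (-1039) = 1017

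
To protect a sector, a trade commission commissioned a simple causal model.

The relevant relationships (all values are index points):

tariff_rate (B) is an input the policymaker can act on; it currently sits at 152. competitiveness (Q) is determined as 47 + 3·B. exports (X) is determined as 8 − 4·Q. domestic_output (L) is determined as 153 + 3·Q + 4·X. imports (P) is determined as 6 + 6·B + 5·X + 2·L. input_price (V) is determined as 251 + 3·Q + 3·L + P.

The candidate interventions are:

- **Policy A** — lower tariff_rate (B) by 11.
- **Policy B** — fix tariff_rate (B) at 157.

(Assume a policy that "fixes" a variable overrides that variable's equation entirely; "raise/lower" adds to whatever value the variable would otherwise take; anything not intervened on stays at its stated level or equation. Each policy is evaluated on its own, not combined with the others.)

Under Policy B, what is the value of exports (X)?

Policy B (B := 157):
  B = 157
  Q = 47 + 3·157 = 518
  X = 8 − 4·518 = -2064

-2064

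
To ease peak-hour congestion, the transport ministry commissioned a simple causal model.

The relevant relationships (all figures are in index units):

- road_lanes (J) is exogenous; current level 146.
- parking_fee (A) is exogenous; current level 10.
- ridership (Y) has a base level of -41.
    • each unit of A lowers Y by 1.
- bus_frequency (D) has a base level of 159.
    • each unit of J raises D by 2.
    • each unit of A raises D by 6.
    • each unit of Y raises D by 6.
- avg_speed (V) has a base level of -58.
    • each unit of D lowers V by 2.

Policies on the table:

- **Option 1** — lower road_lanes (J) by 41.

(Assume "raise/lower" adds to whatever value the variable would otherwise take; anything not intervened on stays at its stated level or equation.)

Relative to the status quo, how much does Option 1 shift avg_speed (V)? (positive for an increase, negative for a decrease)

164

Baseline:
  J = 146
  A = 10
  Y = -41 − 10 = -51
  D = 159 + 2·146 + 6·10 + 6·(-51) = 205
  V = -58 − 2·205 = -468
Option 1 (J − 41):
  J = 146 − 41 = 105
  A = 10
  Y = -41 − 10 = -51
  D = 159 + 2·105 + 6·10 + 6·(-51) = 123
  V = -58 − 2·123 = -304
Change in V: -304 − (-468) = 164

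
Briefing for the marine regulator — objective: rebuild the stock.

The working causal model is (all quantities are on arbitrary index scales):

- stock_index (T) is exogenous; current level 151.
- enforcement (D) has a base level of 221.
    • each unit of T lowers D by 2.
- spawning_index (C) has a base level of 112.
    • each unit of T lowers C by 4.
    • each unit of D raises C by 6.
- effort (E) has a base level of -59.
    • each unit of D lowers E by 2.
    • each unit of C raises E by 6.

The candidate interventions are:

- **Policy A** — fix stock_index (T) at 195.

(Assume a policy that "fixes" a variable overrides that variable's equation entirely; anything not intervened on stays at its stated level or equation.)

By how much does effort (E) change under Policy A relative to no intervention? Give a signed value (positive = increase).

-4048

Baseline:
  T = 151
  D = 221 − 2·151 = -81
  C = 112 − 4·151 + 6·(-81) = -978
  E = -59 − 2·(-81) + 6·(-978) = -5765
Policy A (T := 195):
  T = 195
  D = 221 − 2·195 = -169
  C = 112 − 4·195 + 6·(-169) = -1682
  E = -59 − 2·(-169) + 6·(-1682) = -9813
Change in E: -9813 − (-5765) = -4048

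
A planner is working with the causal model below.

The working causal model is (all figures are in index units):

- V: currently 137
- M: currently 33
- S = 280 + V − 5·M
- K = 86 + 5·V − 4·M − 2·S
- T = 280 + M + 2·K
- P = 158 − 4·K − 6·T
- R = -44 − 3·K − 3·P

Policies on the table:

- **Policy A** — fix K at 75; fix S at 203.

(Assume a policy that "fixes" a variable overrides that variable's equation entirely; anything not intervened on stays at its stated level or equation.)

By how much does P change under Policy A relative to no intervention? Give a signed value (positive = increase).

960

Baseline:
  V = 137
  M = 33
  S = 280 + 137 − 5·33 = 252
  K = 86 + 5·137 − 4·33 − 2·252 = 135
  T = 280 + 33 + 2·135 = 583
  P = 158 − 4·135 − 6·583 = -3880
Policy A (K := 75, S := 203):
  V = 137
  M = 33
  S = 203
  K = 75
  T = 280 + 33 + 2·75 = 463
  P = 158 − 4·75 − 6·463 = -2920
Change in P: -2920 − (-3880) = 960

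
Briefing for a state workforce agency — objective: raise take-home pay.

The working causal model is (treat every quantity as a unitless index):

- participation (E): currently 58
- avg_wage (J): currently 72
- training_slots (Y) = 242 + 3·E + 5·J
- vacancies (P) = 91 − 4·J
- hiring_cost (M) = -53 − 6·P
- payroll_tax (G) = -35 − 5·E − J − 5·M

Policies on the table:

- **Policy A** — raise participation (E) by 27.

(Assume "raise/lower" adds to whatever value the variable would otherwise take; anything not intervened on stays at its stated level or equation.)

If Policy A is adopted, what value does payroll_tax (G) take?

Policy A (E + 27):
  E = 58 + 27 = 85
  J = 72
  P = 91 − 4·72 = -197
  M = -53 − 6·(-197) = 1129
  G = -35 − 5·85 − 72 − 5·1129 = -6177

-6177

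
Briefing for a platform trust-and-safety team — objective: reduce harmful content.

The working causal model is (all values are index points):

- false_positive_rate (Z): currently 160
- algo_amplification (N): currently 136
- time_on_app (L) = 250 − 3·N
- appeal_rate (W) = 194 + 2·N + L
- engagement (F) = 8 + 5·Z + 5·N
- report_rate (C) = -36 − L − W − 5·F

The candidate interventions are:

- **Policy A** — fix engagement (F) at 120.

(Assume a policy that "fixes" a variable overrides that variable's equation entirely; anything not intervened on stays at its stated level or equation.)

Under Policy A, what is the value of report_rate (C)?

-786

Policy A (F := 120):
  Z = 160
  N = 136
  L = 250 − 3·136 = -158
  W = 194 + 2·136 + (-158) = 308
  F = 120
  C = -36 − (-158) − 308 − 5·120 = -786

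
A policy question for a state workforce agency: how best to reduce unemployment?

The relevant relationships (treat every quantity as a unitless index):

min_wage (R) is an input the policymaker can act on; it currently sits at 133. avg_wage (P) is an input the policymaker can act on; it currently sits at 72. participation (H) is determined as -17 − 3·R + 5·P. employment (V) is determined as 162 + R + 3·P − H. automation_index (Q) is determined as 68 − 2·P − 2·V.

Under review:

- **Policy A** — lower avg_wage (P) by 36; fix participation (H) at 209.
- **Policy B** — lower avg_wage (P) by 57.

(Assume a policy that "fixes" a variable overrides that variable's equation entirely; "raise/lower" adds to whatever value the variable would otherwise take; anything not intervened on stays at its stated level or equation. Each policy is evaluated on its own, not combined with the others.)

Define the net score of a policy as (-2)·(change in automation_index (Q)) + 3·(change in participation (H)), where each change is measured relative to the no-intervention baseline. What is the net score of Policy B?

Baseline:
  R = 133
  P = 72
  H = -17 − 3·133 + 5·72 = -56
  V = 162 + 133 + 3·72 − (-56) = 567
  Q = 68 − 2·72 − 2·567 = -1210
Policy B (P − 57):
  R = 133
  P = 72 − 57 = 15
  H = -17 − 3·133 + 5·15 = -341
  V = 162 + 133 + 3·15 − (-341) = 681
  Q = 68 − 2·15 − 2·681 = -1324
ΔQ = -1324 − (-1210) = -114; ΔH = -341 − (-56) = -285
Score = (-2)·(-114) + 3·(-285) = -627

-627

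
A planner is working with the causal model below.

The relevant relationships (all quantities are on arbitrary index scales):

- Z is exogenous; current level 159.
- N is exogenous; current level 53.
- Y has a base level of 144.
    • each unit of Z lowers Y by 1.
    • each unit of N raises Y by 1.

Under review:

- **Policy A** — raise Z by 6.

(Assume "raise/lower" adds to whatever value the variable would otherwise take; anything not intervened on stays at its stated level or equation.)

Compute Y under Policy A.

Policy A (Z + 6):
  Z = 159 + 6 = 165
  N = 53
  Y = 144 − 165 + 53 = 32

32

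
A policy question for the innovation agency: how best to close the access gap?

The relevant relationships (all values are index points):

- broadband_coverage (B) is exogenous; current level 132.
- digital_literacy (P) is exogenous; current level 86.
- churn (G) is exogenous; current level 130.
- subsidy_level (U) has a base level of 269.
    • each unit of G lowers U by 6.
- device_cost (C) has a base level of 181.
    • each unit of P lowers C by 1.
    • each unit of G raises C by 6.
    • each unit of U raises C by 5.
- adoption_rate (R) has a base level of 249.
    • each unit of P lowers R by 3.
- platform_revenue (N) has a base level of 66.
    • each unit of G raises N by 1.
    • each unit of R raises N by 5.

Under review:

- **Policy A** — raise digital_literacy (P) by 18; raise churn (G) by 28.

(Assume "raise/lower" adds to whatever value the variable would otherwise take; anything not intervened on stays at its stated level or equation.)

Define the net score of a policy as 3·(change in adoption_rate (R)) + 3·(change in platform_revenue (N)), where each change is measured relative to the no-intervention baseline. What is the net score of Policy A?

-888

Baseline:
  P = 86
  G = 130
  R = 249 − 3·86 = -9
  N = 66 + 130 + 5·(-9) = 151
Policy A (P + 18, G + 28):
  P = 86 + 18 = 104
  G = 130 + 28 = 158
  R = 249 − 3·104 = -63
  N = 66 + 158 + 5·(-63) = -91
ΔR = -63 − (-9) = -54; ΔN = -91 − 151 = -242
Score = 3·(-54) + 3·(-242) = -888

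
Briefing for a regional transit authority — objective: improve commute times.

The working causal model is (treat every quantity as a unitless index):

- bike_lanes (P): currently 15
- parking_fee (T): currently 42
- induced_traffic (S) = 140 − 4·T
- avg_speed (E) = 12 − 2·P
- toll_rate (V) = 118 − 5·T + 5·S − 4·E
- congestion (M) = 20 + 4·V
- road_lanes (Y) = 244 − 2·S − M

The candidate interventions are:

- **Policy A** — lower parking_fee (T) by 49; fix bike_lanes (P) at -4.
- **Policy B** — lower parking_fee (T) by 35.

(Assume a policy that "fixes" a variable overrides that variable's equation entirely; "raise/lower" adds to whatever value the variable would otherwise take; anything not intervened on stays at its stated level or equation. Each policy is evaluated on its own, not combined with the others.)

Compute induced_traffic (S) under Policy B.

Policy B (T − 35):
  T = 42 − 35 = 7
  S = 140 − 4·7 = 112

112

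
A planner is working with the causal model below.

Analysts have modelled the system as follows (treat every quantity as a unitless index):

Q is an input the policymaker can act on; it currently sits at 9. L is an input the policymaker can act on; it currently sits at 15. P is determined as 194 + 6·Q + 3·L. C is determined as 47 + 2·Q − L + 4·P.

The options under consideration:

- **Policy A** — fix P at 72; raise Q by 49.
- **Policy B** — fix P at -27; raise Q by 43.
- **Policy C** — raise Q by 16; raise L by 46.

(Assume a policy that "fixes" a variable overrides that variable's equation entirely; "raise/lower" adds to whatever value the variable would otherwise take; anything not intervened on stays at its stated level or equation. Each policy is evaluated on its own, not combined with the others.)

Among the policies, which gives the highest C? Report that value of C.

Policy A (P := 72, Q + 49):
  Q = 9 + 49 = 58
  L = 15
  P = 72
  C = 47 + 2·58 − 15 + 4·72 = 436
Policy B (P := -27, Q + 43):
  Q = 9 + 43 = 52
  L = 15
  P = -27
  C = 47 + 2·52 − 15 + 4·(-27) = 28
Policy C (Q + 16, L + 46):
  Q = 9 + 16 = 25
  L = 15 + 46 = 61
  P = 194 + 6·25 + 3·61 = 527
  C = 47 + 2·25 − 61 + 4·527 = 2144
Comparing — Policy A: C=436, Policy B: C=28, Policy C: C=2144. Highest is 2144 (Policy C).

2144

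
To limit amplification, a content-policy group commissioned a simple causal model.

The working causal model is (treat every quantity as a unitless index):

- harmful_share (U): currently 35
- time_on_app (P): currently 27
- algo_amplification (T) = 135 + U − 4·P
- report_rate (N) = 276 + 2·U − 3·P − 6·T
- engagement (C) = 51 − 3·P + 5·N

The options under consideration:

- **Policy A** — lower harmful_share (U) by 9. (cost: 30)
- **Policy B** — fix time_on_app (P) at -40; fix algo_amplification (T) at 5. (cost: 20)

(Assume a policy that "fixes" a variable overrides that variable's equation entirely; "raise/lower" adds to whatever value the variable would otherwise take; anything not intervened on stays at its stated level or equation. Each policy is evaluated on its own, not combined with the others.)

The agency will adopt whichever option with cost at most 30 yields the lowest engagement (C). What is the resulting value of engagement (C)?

Policy A (U − 9):
  U = 35 − 9 = 26
  P = 27
  T = 135 + 26 − 4·27 = 53
  N = 276 + 2·26 − 3·27 − 6·53 = -71
  C = 51 − 3·27 + 5·(-71) = -385
Policy B (P := -40, T := 5):
  U = 35
  P = -40
  T = 5
  N = 276 + 2·35 − 3·(-40) − 6·5 = 436
  C = 51 − 3·(-40) + 5·436 = 2351
Comparing — Policy A: C=-385, Policy B: C=2351. Lowest is -385 (Policy A).

-385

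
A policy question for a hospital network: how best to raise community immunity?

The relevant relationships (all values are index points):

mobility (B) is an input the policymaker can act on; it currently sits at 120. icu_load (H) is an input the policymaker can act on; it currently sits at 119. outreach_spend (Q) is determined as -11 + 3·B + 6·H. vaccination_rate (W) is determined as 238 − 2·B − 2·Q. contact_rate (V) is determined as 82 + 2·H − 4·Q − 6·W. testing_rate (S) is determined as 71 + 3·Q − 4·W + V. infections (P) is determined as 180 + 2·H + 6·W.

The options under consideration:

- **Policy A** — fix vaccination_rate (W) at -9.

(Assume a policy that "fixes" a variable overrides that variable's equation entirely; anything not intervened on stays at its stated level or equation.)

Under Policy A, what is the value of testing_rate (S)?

-582

Policy A (W := -9):
  B = 120
  H = 119
  Q = -11 + 3·120 + 6·119 = 1063
  W = -9
  V = 82 + 2·119 − 4·1063 − 6·(-9) = -3878
  S = 71 + 3·1063 − 4·(-9) + (-3878) = -582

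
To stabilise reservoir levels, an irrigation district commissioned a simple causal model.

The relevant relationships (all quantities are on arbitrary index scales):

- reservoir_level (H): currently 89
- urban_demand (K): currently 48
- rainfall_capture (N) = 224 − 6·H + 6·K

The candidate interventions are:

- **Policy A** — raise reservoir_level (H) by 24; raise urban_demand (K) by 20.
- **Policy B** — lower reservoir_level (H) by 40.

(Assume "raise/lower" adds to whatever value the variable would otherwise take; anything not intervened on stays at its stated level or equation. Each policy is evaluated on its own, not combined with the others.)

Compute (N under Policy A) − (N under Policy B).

Policy A (H + 24, K + 20):
  H = 89 + 24 = 113
  K = 48 + 20 = 68
  N = 224 − 6·113 + 6·68 = -46
Policy B (H − 40):
  H = 89 − 40 = 49
  K = 48
  N = 224 − 6·49 + 6·48 = 218
N: -46 − 218 = -264

-264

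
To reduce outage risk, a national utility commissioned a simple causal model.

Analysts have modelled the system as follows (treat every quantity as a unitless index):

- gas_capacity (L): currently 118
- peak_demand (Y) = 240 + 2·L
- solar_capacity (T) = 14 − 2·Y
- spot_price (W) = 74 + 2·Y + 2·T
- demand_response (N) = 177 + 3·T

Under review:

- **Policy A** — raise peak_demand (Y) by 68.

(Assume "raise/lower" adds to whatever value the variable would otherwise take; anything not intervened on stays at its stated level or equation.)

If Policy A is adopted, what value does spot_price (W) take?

-986

Policy A (Y + 68):
  L = 118
  Y = 240 + 2·118 (+68 from intervention) = 544
  T = 14 − 2·544 = -1074
  W = 74 + 2·544 + 2·(-1074) = -986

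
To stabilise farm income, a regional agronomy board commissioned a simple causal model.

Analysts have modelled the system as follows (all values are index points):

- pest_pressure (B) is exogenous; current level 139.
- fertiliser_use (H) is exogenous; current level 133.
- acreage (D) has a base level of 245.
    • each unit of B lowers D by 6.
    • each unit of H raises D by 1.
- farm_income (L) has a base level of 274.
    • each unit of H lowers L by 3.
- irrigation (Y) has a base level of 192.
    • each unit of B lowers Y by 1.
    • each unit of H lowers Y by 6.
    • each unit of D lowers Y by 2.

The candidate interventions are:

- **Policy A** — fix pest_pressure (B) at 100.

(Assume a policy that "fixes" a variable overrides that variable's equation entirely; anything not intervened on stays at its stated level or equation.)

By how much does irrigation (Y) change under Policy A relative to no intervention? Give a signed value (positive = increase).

-429

Baseline:
  B = 139
  H = 133
  D = 245 − 6·139 + 133 = -456
  Y = 192 − 139 − 6·133 − 2·(-456) = 167
Policy A (B := 100):
  B = 100
  H = 133
  D = 245 − 6·100 + 133 = -222
  Y = 192 − 100 − 6·133 − 2·(-222) = -262
Change in Y: -262 − 167 = -429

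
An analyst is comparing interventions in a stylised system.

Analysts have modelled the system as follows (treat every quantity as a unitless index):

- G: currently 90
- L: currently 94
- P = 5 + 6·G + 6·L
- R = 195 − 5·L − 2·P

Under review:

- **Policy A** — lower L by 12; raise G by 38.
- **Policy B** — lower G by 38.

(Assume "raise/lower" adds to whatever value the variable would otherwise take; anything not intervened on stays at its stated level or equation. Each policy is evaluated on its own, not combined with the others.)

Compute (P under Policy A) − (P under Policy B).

384

Policy A (L − 12, G + 38):
  G = 90 + 38 = 128
  L = 94 − 12 = 82
  P = 5 + 6·128 + 6·82 = 1265
Policy B (G − 38):
  G = 90 − 38 = 52
  L = 94
  P = 5 + 6·52 + 6·94 = 881
P: 1265 − 881 = 384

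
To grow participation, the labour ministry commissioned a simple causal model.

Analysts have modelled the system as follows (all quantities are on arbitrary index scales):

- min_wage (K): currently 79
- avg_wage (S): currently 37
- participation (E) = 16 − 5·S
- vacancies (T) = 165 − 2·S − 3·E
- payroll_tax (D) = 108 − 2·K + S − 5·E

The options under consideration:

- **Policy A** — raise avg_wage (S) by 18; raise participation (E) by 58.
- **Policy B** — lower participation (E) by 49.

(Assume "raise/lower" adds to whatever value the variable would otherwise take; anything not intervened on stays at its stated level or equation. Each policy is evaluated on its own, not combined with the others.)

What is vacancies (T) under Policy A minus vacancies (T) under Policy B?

-87

Policy A (S + 18, E + 58):
  S = 37 + 18 = 55
  E = 16 − 5·55 (+58 from intervention) = -201
  T = 165 − 2·55 − 3·(-201) = 658
Policy B (E − 49):
  S = 37
  E = 16 − 5·37 (−49 from intervention) = -218
  T = 165 − 2·37 − 3·(-218) = 745
T: 658 − 745 = -87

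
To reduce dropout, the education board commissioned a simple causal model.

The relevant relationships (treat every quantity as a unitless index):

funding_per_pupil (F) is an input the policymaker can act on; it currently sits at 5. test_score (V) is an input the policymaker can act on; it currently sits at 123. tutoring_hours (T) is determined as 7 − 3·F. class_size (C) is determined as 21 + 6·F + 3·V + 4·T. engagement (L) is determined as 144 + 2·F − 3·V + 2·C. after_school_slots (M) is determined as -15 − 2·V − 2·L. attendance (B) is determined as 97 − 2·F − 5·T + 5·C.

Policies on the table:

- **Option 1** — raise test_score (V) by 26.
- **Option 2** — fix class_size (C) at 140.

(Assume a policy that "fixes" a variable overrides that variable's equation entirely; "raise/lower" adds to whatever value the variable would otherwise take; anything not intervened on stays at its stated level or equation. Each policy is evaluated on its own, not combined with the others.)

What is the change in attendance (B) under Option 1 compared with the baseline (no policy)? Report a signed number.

Baseline:
  F = 5
  V = 123
  T = 7 − 3·5 = -8
  C = 21 + 6·5 + 3·123 + 4·(-8) = 388
  B = 97 − 2·5 − 5·(-8) + 5·388 = 2067
Option 1 (V + 26):
  F = 5
  V = 123 + 26 = 149
  T = 7 − 3·5 = -8
  C = 21 + 6·5 + 3·149 + 4·(-8) = 466
  B = 97 − 2·5 − 5·(-8) + 5·466 = 2457
Change in B: 2457 − 2067 = 390

390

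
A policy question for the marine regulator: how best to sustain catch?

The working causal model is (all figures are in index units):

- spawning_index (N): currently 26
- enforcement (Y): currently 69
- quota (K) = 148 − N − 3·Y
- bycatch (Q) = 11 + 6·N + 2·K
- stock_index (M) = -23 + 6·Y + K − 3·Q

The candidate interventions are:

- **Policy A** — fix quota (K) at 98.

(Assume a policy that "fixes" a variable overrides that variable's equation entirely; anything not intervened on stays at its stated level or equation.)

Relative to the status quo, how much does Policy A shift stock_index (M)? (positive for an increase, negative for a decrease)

-915

Baseline:
  N = 26
  Y = 69
  K = 148 − 26 − 3·69 = -85
  Q = 11 + 6·26 + 2·(-85) = -3
  M = -23 + 6·69 + (-85) − 3·(-3) = 315
Policy A (K := 98):
  N = 26
  Y = 69
  K = 98
  Q = 11 + 6·26 + 2·98 = 363
  M = -23 + 6·69 + 98 − 3·363 = -600
Change in M: -600 − 315 = -915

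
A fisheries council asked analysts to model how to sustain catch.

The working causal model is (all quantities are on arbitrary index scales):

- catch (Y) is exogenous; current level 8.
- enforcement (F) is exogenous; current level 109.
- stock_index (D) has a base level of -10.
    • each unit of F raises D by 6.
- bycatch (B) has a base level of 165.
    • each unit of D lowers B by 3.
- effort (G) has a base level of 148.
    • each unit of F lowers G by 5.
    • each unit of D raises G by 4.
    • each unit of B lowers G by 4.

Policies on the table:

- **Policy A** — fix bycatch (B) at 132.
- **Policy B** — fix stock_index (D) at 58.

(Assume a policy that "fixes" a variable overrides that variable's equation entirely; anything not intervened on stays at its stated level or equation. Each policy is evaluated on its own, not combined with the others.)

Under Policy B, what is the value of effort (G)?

Policy B (D := 58):
  F = 109
  D = 58
  B = 165 − 3·58 = -9
  G = 148 − 5·109 + 4·58 − 4·(-9) = -129

-129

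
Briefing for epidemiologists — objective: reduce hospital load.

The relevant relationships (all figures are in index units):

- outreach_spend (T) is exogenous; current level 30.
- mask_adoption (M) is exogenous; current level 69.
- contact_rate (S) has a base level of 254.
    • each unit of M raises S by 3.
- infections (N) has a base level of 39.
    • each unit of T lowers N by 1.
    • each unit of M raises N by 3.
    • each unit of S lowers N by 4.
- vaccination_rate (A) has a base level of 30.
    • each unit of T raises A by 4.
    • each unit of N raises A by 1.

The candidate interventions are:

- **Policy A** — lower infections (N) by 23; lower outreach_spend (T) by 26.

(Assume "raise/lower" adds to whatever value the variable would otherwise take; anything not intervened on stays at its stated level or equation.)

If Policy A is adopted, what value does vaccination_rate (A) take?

Policy A (N − 23, T − 26):
  T = 30 − 26 = 4
  M = 69
  S = 254 + 3·69 = 461
  N = 39 − 4 + 3·69 − 4·461 (−23 from intervention) = -1625
  A = 30 + 4·4 + (-1625) = -1579

-1579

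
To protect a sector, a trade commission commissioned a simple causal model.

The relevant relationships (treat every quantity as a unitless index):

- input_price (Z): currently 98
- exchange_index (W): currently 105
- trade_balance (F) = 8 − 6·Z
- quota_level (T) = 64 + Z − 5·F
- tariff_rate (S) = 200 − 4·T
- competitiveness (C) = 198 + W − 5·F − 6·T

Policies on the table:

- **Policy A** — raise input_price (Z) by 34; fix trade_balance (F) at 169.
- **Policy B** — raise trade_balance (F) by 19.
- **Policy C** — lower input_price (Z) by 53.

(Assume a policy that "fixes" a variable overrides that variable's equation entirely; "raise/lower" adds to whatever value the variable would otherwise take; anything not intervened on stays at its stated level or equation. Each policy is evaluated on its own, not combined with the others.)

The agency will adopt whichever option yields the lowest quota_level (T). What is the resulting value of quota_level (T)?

Policy A (Z + 34, F := 169):
  Z = 98 + 34 = 132
  F = 169
  T = 64 + 132 − 5·169 = -649
Policy B (F + 19):
  Z = 98
  F = 8 − 6·98 (+19 from intervention) = -561
  T = 64 + 98 − 5·(-561) = 2967
Policy C (Z − 53):
  Z = 98 − 53 = 45
  F = 8 − 6·45 = -262
  T = 64 + 45 − 5·(-262) = 1419
Comparing — Policy A: T=-649, Policy B: T=2967, Policy C: T=1419. Lowest is -649 (Policy A).

-649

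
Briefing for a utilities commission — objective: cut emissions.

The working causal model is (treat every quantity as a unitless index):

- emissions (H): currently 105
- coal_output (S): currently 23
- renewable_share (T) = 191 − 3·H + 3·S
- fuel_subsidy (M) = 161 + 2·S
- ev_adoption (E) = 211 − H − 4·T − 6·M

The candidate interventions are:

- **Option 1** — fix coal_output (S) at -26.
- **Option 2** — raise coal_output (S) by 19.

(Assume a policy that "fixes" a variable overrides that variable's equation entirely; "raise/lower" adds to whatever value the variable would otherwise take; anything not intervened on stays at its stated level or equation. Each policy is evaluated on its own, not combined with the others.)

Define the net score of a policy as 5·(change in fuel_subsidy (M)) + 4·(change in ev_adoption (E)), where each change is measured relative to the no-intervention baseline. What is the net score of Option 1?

Baseline:
  H = 105
  S = 23
  T = 191 − 3·105 + 3·23 = -55
  M = 161 + 2·23 = 207
  E = 211 − 105 − 4·(-55) − 6·207 = -916
Option 1 (S := -26):
  H = 105
  S = -26
  T = 191 − 3·105 + 3·(-26) = -202
  M = 161 + 2·(-26) = 109
  E = 211 − 105 − 4·(-202) − 6·109 = 260
ΔM = 109 − 207 = -98; ΔE = 260 − (-916) = 1176
Score = 5·(-98) + 4·1176 = 4214

4214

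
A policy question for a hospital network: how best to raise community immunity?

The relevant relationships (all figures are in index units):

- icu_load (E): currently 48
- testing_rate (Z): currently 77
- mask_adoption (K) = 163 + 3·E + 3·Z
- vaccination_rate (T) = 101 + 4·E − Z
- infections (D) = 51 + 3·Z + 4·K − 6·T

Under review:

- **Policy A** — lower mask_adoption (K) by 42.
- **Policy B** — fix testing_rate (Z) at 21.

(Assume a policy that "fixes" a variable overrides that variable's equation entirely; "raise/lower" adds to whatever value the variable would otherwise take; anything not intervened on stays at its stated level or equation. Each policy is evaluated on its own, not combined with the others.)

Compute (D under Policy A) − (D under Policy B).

Policy A (K − 42):
  E = 48
  Z = 77
  K = 163 + 3·48 + 3·77 (−42 from intervention) = 496
  T = 101 + 4·48 − 77 = 216
  D = 51 + 3·77 + 4·496 − 6·216 = 970
Policy B (Z := 21):
  E = 48
  Z = 21
  K = 163 + 3·48 + 3·21 = 370
  T = 101 + 4·48 − 21 = 272
  D = 51 + 3·21 + 4·370 − 6·272 = -38
D: 970 − (-38) = 1008

1008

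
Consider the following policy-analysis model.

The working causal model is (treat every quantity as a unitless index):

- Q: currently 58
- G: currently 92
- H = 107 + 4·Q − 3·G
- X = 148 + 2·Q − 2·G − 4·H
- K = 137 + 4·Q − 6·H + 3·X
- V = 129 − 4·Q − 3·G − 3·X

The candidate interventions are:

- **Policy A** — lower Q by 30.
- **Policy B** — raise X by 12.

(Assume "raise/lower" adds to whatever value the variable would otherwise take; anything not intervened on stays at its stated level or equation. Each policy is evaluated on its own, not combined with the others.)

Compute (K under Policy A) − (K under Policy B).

Policy A (Q − 30):
  Q = 58 − 30 = 28
  G = 92
  H = 107 + 4·28 − 3·92 = -57
  X = 148 + 2·28 − 2·92 − 4·(-57) = 248
  K = 137 + 4·28 − 6·(-57) + 3·248 = 1335
Policy B (X + 12):
  Q = 58
  G = 92
  H = 107 + 4·58 − 3·92 = 63
  X = 148 + 2·58 − 2·92 − 4·63 (+12 from intervention) = -160
  K = 137 + 4·58 − 6·63 + 3·(-160) = -489
K: 1335 − (-489) = 1824

1824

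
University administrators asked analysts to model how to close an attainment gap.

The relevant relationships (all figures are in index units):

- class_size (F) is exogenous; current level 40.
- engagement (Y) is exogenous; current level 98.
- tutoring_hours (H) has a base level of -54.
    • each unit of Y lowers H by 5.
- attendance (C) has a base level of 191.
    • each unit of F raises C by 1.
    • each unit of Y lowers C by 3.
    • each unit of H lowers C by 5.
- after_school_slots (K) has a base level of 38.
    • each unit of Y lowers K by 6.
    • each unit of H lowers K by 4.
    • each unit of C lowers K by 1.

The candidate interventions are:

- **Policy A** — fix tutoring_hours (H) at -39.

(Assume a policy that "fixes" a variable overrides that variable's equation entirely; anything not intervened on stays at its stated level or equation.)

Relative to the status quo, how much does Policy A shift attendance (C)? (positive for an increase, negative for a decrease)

-2525

Baseline:
  F = 40
  Y = 98
  H = -54 − 5·98 = -544
  C = 191 + 40 − 3·98 − 5·(-544) = 2657
Policy A (H := -39):
  F = 40
  Y = 98
  H = -39
  C = 191 + 40 − 3·98 − 5·(-39) = 132
Change in C: 132 − 2657 = -2525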